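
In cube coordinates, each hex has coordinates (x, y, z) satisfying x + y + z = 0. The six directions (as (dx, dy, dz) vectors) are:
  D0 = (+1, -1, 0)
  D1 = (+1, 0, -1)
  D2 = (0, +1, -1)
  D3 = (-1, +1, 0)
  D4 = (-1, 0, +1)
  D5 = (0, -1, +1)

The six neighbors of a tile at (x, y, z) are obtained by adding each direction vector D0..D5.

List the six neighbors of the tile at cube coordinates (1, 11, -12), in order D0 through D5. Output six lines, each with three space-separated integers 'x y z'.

Answer: 2 10 -12
2 11 -13
1 12 -13
0 12 -12
0 11 -11
1 10 -11

Derivation:
Center: (1, 11, -12). Add each direction:
  D0: (1, 11, -12) + (1, -1, 0) = (2, 10, -12)
  D1: (1, 11, -12) + (1, 0, -1) = (2, 11, -13)
  D2: (1, 11, -12) + (0, 1, -1) = (1, 12, -13)
  D3: (1, 11, -12) + (-1, 1, 0) = (0, 12, -12)
  D4: (1, 11, -12) + (-1, 0, 1) = (0, 11, -11)
  D5: (1, 11, -12) + (0, -1, 1) = (1, 10, -11)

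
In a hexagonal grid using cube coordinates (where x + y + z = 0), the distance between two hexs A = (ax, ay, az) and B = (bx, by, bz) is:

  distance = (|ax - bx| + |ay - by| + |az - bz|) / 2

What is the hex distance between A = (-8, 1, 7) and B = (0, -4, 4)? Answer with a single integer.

Answer: 8

Derivation:
|ax - bx| = |-8 - 0| = 8
|ay - by| = |1 - (-4)| = 5
|az - bz| = |7 - 4| = 3
distance = (8 + 5 + 3) / 2 = 16 / 2 = 8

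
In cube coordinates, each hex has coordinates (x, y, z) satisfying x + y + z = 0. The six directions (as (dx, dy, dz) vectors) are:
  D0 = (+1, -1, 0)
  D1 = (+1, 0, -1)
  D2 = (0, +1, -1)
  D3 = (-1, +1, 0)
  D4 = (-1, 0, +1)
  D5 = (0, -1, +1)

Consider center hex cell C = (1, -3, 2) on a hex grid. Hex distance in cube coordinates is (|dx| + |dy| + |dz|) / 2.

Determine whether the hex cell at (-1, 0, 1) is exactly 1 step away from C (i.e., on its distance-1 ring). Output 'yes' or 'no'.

|px - cx| = |-1 - 1| = 2
|py - cy| = |0 - (-3)| = 3
|pz - cz| = |1 - 2| = 1
distance = (2+3+1)/2 = 6/2 = 3
radius = 1; distance != radius -> no

Answer: no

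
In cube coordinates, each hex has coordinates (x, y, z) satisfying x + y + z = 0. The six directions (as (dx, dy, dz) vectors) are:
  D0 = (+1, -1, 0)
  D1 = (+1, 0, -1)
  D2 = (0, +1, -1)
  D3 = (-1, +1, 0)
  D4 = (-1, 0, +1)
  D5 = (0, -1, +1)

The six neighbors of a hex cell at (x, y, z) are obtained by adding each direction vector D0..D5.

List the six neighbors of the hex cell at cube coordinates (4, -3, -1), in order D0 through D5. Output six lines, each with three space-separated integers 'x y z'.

Answer: 5 -4 -1
5 -3 -2
4 -2 -2
3 -2 -1
3 -3 0
4 -4 0

Derivation:
Center: (4, -3, -1). Add each direction:
  D0: (4, -3, -1) + (1, -1, 0) = (5, -4, -1)
  D1: (4, -3, -1) + (1, 0, -1) = (5, -3, -2)
  D2: (4, -3, -1) + (0, 1, -1) = (4, -2, -2)
  D3: (4, -3, -1) + (-1, 1, 0) = (3, -2, -1)
  D4: (4, -3, -1) + (-1, 0, 1) = (3, -3, 0)
  D5: (4, -3, -1) + (0, -1, 1) = (4, -4, 0)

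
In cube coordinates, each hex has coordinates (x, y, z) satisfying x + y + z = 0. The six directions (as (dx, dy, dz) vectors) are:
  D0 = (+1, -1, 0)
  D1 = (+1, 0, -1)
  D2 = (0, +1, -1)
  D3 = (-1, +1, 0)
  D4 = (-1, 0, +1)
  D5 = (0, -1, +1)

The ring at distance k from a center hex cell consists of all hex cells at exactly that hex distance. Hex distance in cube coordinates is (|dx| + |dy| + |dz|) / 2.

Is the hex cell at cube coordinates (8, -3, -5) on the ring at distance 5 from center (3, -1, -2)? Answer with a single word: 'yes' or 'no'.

|px - cx| = |8 - 3| = 5
|py - cy| = |-3 - (-1)| = 2
|pz - cz| = |-5 - (-2)| = 3
distance = (5+2+3)/2 = 10/2 = 5
radius = 5; distance == radius -> yes

Answer: yes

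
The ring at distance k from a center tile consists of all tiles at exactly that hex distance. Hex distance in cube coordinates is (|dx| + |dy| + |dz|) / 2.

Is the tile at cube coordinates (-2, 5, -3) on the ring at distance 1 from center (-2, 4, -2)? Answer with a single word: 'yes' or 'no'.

|px - cx| = |-2 - (-2)| = 0
|py - cy| = |5 - 4| = 1
|pz - cz| = |-3 - (-2)| = 1
distance = (0+1+1)/2 = 2/2 = 1
radius = 1; distance == radius -> yes

Answer: yes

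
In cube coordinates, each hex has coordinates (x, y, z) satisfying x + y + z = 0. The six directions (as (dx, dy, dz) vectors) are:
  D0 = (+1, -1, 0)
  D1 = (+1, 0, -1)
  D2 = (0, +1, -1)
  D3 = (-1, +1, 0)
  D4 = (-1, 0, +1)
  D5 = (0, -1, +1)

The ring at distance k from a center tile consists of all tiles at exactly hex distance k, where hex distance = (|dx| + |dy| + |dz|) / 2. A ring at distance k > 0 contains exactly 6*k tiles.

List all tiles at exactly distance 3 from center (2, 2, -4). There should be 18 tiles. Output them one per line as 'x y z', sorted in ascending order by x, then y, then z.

Walk ring at distance 3 from (2, 2, -4):
Start at center + D4*3 = (-1, 2, -1)
  hex 0: (-1, 2, -1)
  hex 1: (0, 1, -1)
  hex 2: (1, 0, -1)
  hex 3: (2, -1, -1)
  hex 4: (3, -1, -2)
  hex 5: (4, -1, -3)
  hex 6: (5, -1, -4)
  hex 7: (5, 0, -5)
  hex 8: (5, 1, -6)
  hex 9: (5, 2, -7)
  hex 10: (4, 3, -7)
  hex 11: (3, 4, -7)
  hex 12: (2, 5, -7)
  hex 13: (1, 5, -6)
  hex 14: (0, 5, -5)
  hex 15: (-1, 5, -4)
  hex 16: (-1, 4, -3)
  hex 17: (-1, 3, -2)
Sorted: 18 hexes.

Answer: -1 2 -1
-1 3 -2
-1 4 -3
-1 5 -4
0 1 -1
0 5 -5
1 0 -1
1 5 -6
2 -1 -1
2 5 -7
3 -1 -2
3 4 -7
4 -1 -3
4 3 -7
5 -1 -4
5 0 -5
5 1 -6
5 2 -7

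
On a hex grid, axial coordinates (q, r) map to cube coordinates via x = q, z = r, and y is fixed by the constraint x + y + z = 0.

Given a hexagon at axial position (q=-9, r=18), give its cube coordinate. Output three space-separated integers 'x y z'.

x = q = -9
z = r = 18
y = -x - z = -(-9) - (18) = -9

Answer: -9 -9 18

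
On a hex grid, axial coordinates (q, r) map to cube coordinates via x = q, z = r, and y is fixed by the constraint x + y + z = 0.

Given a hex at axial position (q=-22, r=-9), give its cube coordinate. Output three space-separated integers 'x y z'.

Answer: -22 31 -9

Derivation:
x = q = -22
z = r = -9
y = -x - z = -(-22) - (-9) = 31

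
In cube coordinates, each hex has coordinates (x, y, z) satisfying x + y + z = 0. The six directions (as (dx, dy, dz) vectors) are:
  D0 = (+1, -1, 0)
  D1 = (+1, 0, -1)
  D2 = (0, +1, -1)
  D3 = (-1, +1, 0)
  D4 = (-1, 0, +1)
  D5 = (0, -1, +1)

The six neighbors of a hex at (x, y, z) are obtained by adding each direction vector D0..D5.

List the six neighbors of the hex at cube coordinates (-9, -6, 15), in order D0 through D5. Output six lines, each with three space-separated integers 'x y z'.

Answer: -8 -7 15
-8 -6 14
-9 -5 14
-10 -5 15
-10 -6 16
-9 -7 16

Derivation:
Center: (-9, -6, 15). Add each direction:
  D0: (-9, -6, 15) + (1, -1, 0) = (-8, -7, 15)
  D1: (-9, -6, 15) + (1, 0, -1) = (-8, -6, 14)
  D2: (-9, -6, 15) + (0, 1, -1) = (-9, -5, 14)
  D3: (-9, -6, 15) + (-1, 1, 0) = (-10, -5, 15)
  D4: (-9, -6, 15) + (-1, 0, 1) = (-10, -6, 16)
  D5: (-9, -6, 15) + (0, -1, 1) = (-9, -7, 16)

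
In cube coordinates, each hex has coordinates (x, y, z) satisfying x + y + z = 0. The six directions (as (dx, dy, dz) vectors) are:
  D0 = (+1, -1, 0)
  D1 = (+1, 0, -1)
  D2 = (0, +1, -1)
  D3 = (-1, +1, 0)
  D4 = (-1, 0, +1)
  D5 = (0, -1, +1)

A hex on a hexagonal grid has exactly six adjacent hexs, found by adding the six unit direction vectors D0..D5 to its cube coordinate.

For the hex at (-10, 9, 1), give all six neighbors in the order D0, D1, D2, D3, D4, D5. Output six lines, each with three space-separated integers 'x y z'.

Center: (-10, 9, 1). Add each direction:
  D0: (-10, 9, 1) + (1, -1, 0) = (-9, 8, 1)
  D1: (-10, 9, 1) + (1, 0, -1) = (-9, 9, 0)
  D2: (-10, 9, 1) + (0, 1, -1) = (-10, 10, 0)
  D3: (-10, 9, 1) + (-1, 1, 0) = (-11, 10, 1)
  D4: (-10, 9, 1) + (-1, 0, 1) = (-11, 9, 2)
  D5: (-10, 9, 1) + (0, -1, 1) = (-10, 8, 2)

Answer: -9 8 1
-9 9 0
-10 10 0
-11 10 1
-11 9 2
-10 8 2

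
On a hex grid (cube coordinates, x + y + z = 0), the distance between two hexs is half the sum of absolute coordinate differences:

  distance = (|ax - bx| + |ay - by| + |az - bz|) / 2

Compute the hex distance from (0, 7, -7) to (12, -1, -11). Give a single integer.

Answer: 12

Derivation:
|ax - bx| = |0 - 12| = 12
|ay - by| = |7 - (-1)| = 8
|az - bz| = |-7 - (-11)| = 4
distance = (12 + 8 + 4) / 2 = 24 / 2 = 12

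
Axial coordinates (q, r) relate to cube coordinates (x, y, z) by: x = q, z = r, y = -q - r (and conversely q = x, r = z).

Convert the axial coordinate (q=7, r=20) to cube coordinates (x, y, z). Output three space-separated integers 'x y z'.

x = q = 7
z = r = 20
y = -x - z = -(7) - (20) = -27

Answer: 7 -27 20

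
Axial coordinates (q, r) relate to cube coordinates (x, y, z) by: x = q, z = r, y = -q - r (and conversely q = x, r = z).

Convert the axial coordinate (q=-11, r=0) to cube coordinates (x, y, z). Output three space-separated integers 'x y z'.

x = q = -11
z = r = 0
y = -x - z = -(-11) - (0) = 11

Answer: -11 11 0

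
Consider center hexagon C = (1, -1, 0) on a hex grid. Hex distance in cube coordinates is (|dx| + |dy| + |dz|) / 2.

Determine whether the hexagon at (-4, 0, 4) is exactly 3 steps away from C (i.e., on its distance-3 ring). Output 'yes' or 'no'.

|px - cx| = |-4 - 1| = 5
|py - cy| = |0 - (-1)| = 1
|pz - cz| = |4 - 0| = 4
distance = (5+1+4)/2 = 10/2 = 5
radius = 3; distance != radius -> no

Answer: no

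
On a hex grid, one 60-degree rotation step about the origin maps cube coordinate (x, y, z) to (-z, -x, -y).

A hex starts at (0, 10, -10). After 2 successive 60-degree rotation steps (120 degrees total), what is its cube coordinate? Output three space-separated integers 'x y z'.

Start: (0, 10, -10)
Step 1: (0, 10, -10) -> (-(-10), -(0), -(10)) = (10, 0, -10)
Step 2: (10, 0, -10) -> (-(-10), -(10), -(0)) = (10, -10, 0)

Answer: 10 -10 0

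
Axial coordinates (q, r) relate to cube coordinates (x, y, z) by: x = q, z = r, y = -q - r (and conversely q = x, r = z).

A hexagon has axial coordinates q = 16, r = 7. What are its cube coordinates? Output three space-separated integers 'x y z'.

Answer: 16 -23 7

Derivation:
x = q = 16
z = r = 7
y = -x - z = -(16) - (7) = -23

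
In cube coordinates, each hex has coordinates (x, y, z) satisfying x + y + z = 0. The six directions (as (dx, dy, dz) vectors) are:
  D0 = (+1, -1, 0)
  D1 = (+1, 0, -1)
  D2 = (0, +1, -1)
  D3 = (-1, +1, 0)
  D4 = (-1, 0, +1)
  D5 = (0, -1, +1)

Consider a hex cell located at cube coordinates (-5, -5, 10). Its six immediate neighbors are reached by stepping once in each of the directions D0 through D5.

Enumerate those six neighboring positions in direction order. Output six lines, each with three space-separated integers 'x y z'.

Center: (-5, -5, 10). Add each direction:
  D0: (-5, -5, 10) + (1, -1, 0) = (-4, -6, 10)
  D1: (-5, -5, 10) + (1, 0, -1) = (-4, -5, 9)
  D2: (-5, -5, 10) + (0, 1, -1) = (-5, -4, 9)
  D3: (-5, -5, 10) + (-1, 1, 0) = (-6, -4, 10)
  D4: (-5, -5, 10) + (-1, 0, 1) = (-6, -5, 11)
  D5: (-5, -5, 10) + (0, -1, 1) = (-5, -6, 11)

Answer: -4 -6 10
-4 -5 9
-5 -4 9
-6 -4 10
-6 -5 11
-5 -6 11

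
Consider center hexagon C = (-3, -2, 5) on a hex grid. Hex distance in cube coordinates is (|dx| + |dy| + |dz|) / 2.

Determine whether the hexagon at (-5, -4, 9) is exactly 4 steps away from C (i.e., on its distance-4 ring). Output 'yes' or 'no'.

|px - cx| = |-5 - (-3)| = 2
|py - cy| = |-4 - (-2)| = 2
|pz - cz| = |9 - 5| = 4
distance = (2+2+4)/2 = 8/2 = 4
radius = 4; distance == radius -> yes

Answer: yes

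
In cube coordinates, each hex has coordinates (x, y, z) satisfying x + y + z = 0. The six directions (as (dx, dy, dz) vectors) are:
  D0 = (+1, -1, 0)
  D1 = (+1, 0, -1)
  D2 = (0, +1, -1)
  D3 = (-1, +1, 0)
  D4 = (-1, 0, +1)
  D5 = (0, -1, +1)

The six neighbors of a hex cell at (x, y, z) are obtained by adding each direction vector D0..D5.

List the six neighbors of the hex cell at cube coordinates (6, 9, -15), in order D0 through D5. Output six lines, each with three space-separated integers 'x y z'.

Center: (6, 9, -15). Add each direction:
  D0: (6, 9, -15) + (1, -1, 0) = (7, 8, -15)
  D1: (6, 9, -15) + (1, 0, -1) = (7, 9, -16)
  D2: (6, 9, -15) + (0, 1, -1) = (6, 10, -16)
  D3: (6, 9, -15) + (-1, 1, 0) = (5, 10, -15)
  D4: (6, 9, -15) + (-1, 0, 1) = (5, 9, -14)
  D5: (6, 9, -15) + (0, -1, 1) = (6, 8, -14)

Answer: 7 8 -15
7 9 -16
6 10 -16
5 10 -15
5 9 -14
6 8 -14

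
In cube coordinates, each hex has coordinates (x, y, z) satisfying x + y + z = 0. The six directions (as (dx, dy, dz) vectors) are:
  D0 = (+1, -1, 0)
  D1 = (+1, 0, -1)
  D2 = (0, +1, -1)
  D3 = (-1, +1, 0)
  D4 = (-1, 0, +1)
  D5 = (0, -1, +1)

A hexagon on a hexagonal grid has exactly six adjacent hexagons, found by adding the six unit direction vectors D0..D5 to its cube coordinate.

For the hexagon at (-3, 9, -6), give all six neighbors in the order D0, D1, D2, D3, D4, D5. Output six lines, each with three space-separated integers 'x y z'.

Answer: -2 8 -6
-2 9 -7
-3 10 -7
-4 10 -6
-4 9 -5
-3 8 -5

Derivation:
Center: (-3, 9, -6). Add each direction:
  D0: (-3, 9, -6) + (1, -1, 0) = (-2, 8, -6)
  D1: (-3, 9, -6) + (1, 0, -1) = (-2, 9, -7)
  D2: (-3, 9, -6) + (0, 1, -1) = (-3, 10, -7)
  D3: (-3, 9, -6) + (-1, 1, 0) = (-4, 10, -6)
  D4: (-3, 9, -6) + (-1, 0, 1) = (-4, 9, -5)
  D5: (-3, 9, -6) + (0, -1, 1) = (-3, 8, -5)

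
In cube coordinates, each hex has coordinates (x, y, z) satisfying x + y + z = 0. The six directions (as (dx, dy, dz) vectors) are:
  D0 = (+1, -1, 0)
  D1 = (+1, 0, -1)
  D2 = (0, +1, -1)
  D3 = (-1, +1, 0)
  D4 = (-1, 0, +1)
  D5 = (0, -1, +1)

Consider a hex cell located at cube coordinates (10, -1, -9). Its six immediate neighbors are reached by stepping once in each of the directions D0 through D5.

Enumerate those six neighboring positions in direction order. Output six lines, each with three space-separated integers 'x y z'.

Center: (10, -1, -9). Add each direction:
  D0: (10, -1, -9) + (1, -1, 0) = (11, -2, -9)
  D1: (10, -1, -9) + (1, 0, -1) = (11, -1, -10)
  D2: (10, -1, -9) + (0, 1, -1) = (10, 0, -10)
  D3: (10, -1, -9) + (-1, 1, 0) = (9, 0, -9)
  D4: (10, -1, -9) + (-1, 0, 1) = (9, -1, -8)
  D5: (10, -1, -9) + (0, -1, 1) = (10, -2, -8)

Answer: 11 -2 -9
11 -1 -10
10 0 -10
9 0 -9
9 -1 -8
10 -2 -8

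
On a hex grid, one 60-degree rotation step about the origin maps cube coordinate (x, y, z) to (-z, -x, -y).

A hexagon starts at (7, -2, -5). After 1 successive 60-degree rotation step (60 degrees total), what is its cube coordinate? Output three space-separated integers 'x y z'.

Start: (7, -2, -5)
Step 1: (7, -2, -5) -> (-(-5), -(7), -(-2)) = (5, -7, 2)

Answer: 5 -7 2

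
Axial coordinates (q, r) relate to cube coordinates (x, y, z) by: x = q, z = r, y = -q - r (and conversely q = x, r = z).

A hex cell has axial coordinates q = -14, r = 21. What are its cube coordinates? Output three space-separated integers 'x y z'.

x = q = -14
z = r = 21
y = -x - z = -(-14) - (21) = -7

Answer: -14 -7 21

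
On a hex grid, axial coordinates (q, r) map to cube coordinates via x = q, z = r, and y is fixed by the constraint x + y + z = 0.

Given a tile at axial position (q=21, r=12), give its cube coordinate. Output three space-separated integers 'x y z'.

Answer: 21 -33 12

Derivation:
x = q = 21
z = r = 12
y = -x - z = -(21) - (12) = -33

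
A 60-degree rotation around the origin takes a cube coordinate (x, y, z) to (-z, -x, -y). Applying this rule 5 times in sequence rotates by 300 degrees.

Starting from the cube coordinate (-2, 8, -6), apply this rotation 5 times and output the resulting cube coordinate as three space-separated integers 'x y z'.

Answer: -8 6 2

Derivation:
Start: (-2, 8, -6)
Step 1: (-2, 8, -6) -> (-(-6), -(-2), -(8)) = (6, 2, -8)
Step 2: (6, 2, -8) -> (-(-8), -(6), -(2)) = (8, -6, -2)
Step 3: (8, -6, -2) -> (-(-2), -(8), -(-6)) = (2, -8, 6)
Step 4: (2, -8, 6) -> (-(6), -(2), -(-8)) = (-6, -2, 8)
Step 5: (-6, -2, 8) -> (-(8), -(-6), -(-2)) = (-8, 6, 2)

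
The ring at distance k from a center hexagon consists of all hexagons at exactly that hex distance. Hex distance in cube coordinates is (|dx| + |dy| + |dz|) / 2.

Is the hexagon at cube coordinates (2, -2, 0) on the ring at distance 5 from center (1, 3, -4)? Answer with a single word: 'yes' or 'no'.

|px - cx| = |2 - 1| = 1
|py - cy| = |-2 - 3| = 5
|pz - cz| = |0 - (-4)| = 4
distance = (1+5+4)/2 = 10/2 = 5
radius = 5; distance == radius -> yes

Answer: yes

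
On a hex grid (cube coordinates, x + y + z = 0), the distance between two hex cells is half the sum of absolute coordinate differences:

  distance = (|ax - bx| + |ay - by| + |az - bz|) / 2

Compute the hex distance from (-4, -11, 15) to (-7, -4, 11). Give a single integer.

Answer: 7

Derivation:
|ax - bx| = |-4 - (-7)| = 3
|ay - by| = |-11 - (-4)| = 7
|az - bz| = |15 - 11| = 4
distance = (3 + 7 + 4) / 2 = 14 / 2 = 7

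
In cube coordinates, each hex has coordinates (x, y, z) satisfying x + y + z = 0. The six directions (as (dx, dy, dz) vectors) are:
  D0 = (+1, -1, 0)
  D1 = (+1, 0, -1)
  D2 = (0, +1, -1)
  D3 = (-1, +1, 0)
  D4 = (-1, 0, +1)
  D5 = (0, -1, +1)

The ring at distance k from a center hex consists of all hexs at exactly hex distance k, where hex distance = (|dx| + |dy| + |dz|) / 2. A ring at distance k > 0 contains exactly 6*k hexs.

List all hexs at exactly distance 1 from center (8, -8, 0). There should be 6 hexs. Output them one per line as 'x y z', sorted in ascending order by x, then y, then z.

Walk ring at distance 1 from (8, -8, 0):
Start at center + D4*1 = (7, -8, 1)
  hex 0: (7, -8, 1)
  hex 1: (8, -9, 1)
  hex 2: (9, -9, 0)
  hex 3: (9, -8, -1)
  hex 4: (8, -7, -1)
  hex 5: (7, -7, 0)
Sorted: 6 hexes.

Answer: 7 -8 1
7 -7 0
8 -9 1
8 -7 -1
9 -9 0
9 -8 -1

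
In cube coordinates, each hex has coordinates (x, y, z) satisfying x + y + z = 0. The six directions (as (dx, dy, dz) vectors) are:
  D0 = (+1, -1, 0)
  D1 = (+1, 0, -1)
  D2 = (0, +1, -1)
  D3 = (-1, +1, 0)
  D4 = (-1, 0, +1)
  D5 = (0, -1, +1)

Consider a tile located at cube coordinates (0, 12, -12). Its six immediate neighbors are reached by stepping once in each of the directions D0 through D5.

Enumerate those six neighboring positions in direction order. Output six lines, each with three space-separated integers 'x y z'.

Answer: 1 11 -12
1 12 -13
0 13 -13
-1 13 -12
-1 12 -11
0 11 -11

Derivation:
Center: (0, 12, -12). Add each direction:
  D0: (0, 12, -12) + (1, -1, 0) = (1, 11, -12)
  D1: (0, 12, -12) + (1, 0, -1) = (1, 12, -13)
  D2: (0, 12, -12) + (0, 1, -1) = (0, 13, -13)
  D3: (0, 12, -12) + (-1, 1, 0) = (-1, 13, -12)
  D4: (0, 12, -12) + (-1, 0, 1) = (-1, 12, -11)
  D5: (0, 12, -12) + (0, -1, 1) = (0, 11, -11)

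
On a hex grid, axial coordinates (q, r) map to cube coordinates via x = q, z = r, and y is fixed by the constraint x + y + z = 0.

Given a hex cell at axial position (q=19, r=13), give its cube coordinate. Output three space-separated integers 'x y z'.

x = q = 19
z = r = 13
y = -x - z = -(19) - (13) = -32

Answer: 19 -32 13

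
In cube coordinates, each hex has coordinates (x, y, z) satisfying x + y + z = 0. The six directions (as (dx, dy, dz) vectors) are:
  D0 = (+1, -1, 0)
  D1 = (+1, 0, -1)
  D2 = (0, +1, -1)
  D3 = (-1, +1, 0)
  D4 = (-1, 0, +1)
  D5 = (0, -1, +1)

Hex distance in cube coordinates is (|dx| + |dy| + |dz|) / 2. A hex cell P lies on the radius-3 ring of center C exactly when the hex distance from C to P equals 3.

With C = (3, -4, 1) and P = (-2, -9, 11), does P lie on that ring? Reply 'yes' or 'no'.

|px - cx| = |-2 - 3| = 5
|py - cy| = |-9 - (-4)| = 5
|pz - cz| = |11 - 1| = 10
distance = (5+5+10)/2 = 20/2 = 10
radius = 3; distance != radius -> no

Answer: no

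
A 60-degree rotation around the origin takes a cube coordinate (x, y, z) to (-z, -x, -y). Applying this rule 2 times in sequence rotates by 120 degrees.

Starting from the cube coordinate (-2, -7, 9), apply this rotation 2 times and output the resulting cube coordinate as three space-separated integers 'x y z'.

Start: (-2, -7, 9)
Step 1: (-2, -7, 9) -> (-(9), -(-2), -(-7)) = (-9, 2, 7)
Step 2: (-9, 2, 7) -> (-(7), -(-9), -(2)) = (-7, 9, -2)

Answer: -7 9 -2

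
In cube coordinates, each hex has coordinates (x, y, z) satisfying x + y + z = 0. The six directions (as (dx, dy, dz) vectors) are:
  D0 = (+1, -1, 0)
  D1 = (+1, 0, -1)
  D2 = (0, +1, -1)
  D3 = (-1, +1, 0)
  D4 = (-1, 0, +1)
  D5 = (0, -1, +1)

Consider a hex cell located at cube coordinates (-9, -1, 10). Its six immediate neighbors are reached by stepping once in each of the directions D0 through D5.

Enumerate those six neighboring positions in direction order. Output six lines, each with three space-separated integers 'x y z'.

Answer: -8 -2 10
-8 -1 9
-9 0 9
-10 0 10
-10 -1 11
-9 -2 11

Derivation:
Center: (-9, -1, 10). Add each direction:
  D0: (-9, -1, 10) + (1, -1, 0) = (-8, -2, 10)
  D1: (-9, -1, 10) + (1, 0, -1) = (-8, -1, 9)
  D2: (-9, -1, 10) + (0, 1, -1) = (-9, 0, 9)
  D3: (-9, -1, 10) + (-1, 1, 0) = (-10, 0, 10)
  D4: (-9, -1, 10) + (-1, 0, 1) = (-10, -1, 11)
  D5: (-9, -1, 10) + (0, -1, 1) = (-9, -2, 11)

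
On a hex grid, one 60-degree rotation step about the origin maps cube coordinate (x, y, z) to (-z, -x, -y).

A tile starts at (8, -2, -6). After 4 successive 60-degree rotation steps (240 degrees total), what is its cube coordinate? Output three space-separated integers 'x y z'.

Start: (8, -2, -6)
Step 1: (8, -2, -6) -> (-(-6), -(8), -(-2)) = (6, -8, 2)
Step 2: (6, -8, 2) -> (-(2), -(6), -(-8)) = (-2, -6, 8)
Step 3: (-2, -6, 8) -> (-(8), -(-2), -(-6)) = (-8, 2, 6)
Step 4: (-8, 2, 6) -> (-(6), -(-8), -(2)) = (-6, 8, -2)

Answer: -6 8 -2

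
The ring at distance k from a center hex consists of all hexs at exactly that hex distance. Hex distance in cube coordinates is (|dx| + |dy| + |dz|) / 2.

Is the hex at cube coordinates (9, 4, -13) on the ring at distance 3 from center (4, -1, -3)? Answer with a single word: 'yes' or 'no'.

|px - cx| = |9 - 4| = 5
|py - cy| = |4 - (-1)| = 5
|pz - cz| = |-13 - (-3)| = 10
distance = (5+5+10)/2 = 20/2 = 10
radius = 3; distance != radius -> no

Answer: no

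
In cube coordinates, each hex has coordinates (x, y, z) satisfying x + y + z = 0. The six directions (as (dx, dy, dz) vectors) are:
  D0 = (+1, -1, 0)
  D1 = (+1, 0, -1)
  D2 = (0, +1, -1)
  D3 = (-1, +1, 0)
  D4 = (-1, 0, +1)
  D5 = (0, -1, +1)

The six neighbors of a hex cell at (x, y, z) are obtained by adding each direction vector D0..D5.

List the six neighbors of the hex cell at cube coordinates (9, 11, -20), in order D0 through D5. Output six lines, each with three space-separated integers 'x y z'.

Center: (9, 11, -20). Add each direction:
  D0: (9, 11, -20) + (1, -1, 0) = (10, 10, -20)
  D1: (9, 11, -20) + (1, 0, -1) = (10, 11, -21)
  D2: (9, 11, -20) + (0, 1, -1) = (9, 12, -21)
  D3: (9, 11, -20) + (-1, 1, 0) = (8, 12, -20)
  D4: (9, 11, -20) + (-1, 0, 1) = (8, 11, -19)
  D5: (9, 11, -20) + (0, -1, 1) = (9, 10, -19)

Answer: 10 10 -20
10 11 -21
9 12 -21
8 12 -20
8 11 -19
9 10 -19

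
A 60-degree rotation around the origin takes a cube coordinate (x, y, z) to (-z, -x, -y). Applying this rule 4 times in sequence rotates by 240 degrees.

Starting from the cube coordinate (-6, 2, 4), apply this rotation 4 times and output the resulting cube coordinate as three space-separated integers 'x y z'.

Answer: 4 -6 2

Derivation:
Start: (-6, 2, 4)
Step 1: (-6, 2, 4) -> (-(4), -(-6), -(2)) = (-4, 6, -2)
Step 2: (-4, 6, -2) -> (-(-2), -(-4), -(6)) = (2, 4, -6)
Step 3: (2, 4, -6) -> (-(-6), -(2), -(4)) = (6, -2, -4)
Step 4: (6, -2, -4) -> (-(-4), -(6), -(-2)) = (4, -6, 2)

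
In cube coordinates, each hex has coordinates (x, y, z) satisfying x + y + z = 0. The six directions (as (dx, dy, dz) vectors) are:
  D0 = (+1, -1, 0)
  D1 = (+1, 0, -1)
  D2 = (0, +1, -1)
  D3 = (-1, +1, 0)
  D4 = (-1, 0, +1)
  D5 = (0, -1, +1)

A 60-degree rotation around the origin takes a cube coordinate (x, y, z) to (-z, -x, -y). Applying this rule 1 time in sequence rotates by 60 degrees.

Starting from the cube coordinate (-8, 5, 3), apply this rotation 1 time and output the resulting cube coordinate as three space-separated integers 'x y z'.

Start: (-8, 5, 3)
Step 1: (-8, 5, 3) -> (-(3), -(-8), -(5)) = (-3, 8, -5)

Answer: -3 8 -5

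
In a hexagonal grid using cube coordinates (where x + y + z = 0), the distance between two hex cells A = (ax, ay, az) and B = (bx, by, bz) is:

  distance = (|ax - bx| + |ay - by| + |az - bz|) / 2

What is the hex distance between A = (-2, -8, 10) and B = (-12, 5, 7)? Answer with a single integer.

Answer: 13

Derivation:
|ax - bx| = |-2 - (-12)| = 10
|ay - by| = |-8 - 5| = 13
|az - bz| = |10 - 7| = 3
distance = (10 + 13 + 3) / 2 = 26 / 2 = 13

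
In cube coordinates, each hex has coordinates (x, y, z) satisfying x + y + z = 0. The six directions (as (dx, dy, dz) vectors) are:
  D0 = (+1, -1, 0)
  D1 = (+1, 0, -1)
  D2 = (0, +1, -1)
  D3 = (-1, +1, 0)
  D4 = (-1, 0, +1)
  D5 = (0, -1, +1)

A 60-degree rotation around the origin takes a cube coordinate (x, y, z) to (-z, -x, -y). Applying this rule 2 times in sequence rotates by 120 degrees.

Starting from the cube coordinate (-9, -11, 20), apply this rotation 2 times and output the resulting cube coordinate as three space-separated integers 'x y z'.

Answer: -11 20 -9

Derivation:
Start: (-9, -11, 20)
Step 1: (-9, -11, 20) -> (-(20), -(-9), -(-11)) = (-20, 9, 11)
Step 2: (-20, 9, 11) -> (-(11), -(-20), -(9)) = (-11, 20, -9)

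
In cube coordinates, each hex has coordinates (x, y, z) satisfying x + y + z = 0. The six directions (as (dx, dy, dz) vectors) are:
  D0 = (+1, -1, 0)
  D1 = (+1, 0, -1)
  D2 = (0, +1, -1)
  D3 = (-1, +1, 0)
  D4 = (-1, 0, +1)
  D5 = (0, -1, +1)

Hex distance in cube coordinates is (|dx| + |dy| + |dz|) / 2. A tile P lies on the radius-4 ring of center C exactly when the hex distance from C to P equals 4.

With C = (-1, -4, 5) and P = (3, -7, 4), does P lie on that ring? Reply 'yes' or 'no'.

|px - cx| = |3 - (-1)| = 4
|py - cy| = |-7 - (-4)| = 3
|pz - cz| = |4 - 5| = 1
distance = (4+3+1)/2 = 8/2 = 4
radius = 4; distance == radius -> yes

Answer: yes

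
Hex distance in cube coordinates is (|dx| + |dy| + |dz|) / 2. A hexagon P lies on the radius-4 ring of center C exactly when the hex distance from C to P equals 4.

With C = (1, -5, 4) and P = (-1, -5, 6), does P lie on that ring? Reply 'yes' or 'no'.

Answer: no

Derivation:
|px - cx| = |-1 - 1| = 2
|py - cy| = |-5 - (-5)| = 0
|pz - cz| = |6 - 4| = 2
distance = (2+0+2)/2 = 4/2 = 2
radius = 4; distance != radius -> no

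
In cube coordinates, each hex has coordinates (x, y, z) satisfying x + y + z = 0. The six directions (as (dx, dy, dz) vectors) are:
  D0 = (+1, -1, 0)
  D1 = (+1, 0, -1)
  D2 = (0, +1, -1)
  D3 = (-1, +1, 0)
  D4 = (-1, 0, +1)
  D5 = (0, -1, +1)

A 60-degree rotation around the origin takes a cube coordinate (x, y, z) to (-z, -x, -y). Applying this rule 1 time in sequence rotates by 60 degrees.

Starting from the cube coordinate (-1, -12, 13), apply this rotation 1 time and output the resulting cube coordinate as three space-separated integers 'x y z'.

Answer: -13 1 12

Derivation:
Start: (-1, -12, 13)
Step 1: (-1, -12, 13) -> (-(13), -(-1), -(-12)) = (-13, 1, 12)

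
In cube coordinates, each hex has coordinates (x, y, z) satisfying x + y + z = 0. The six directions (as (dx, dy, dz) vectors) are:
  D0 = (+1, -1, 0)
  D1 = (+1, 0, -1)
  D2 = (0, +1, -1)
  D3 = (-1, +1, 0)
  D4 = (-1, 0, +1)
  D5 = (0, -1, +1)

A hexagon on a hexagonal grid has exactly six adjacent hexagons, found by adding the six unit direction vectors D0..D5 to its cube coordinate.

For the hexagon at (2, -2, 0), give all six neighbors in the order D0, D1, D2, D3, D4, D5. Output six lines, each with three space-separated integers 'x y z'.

Answer: 3 -3 0
3 -2 -1
2 -1 -1
1 -1 0
1 -2 1
2 -3 1

Derivation:
Center: (2, -2, 0). Add each direction:
  D0: (2, -2, 0) + (1, -1, 0) = (3, -3, 0)
  D1: (2, -2, 0) + (1, 0, -1) = (3, -2, -1)
  D2: (2, -2, 0) + (0, 1, -1) = (2, -1, -1)
  D3: (2, -2, 0) + (-1, 1, 0) = (1, -1, 0)
  D4: (2, -2, 0) + (-1, 0, 1) = (1, -2, 1)
  D5: (2, -2, 0) + (0, -1, 1) = (2, -3, 1)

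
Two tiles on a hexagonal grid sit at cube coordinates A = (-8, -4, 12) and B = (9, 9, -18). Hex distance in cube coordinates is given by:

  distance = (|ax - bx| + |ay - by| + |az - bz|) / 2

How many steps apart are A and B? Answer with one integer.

Answer: 30

Derivation:
|ax - bx| = |-8 - 9| = 17
|ay - by| = |-4 - 9| = 13
|az - bz| = |12 - (-18)| = 30
distance = (17 + 13 + 30) / 2 = 60 / 2 = 30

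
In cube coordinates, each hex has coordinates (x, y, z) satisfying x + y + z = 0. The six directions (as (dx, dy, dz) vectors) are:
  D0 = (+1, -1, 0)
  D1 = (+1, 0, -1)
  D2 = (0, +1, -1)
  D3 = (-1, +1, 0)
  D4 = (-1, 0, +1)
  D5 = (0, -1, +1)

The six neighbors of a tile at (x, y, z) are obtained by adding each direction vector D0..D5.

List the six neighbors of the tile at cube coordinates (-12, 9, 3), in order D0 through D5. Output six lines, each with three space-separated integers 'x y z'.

Center: (-12, 9, 3). Add each direction:
  D0: (-12, 9, 3) + (1, -1, 0) = (-11, 8, 3)
  D1: (-12, 9, 3) + (1, 0, -1) = (-11, 9, 2)
  D2: (-12, 9, 3) + (0, 1, -1) = (-12, 10, 2)
  D3: (-12, 9, 3) + (-1, 1, 0) = (-13, 10, 3)
  D4: (-12, 9, 3) + (-1, 0, 1) = (-13, 9, 4)
  D5: (-12, 9, 3) + (0, -1, 1) = (-12, 8, 4)

Answer: -11 8 3
-11 9 2
-12 10 2
-13 10 3
-13 9 4
-12 8 4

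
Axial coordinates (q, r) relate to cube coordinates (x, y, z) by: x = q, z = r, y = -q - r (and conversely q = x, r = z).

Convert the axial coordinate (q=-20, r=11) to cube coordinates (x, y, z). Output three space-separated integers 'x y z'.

Answer: -20 9 11

Derivation:
x = q = -20
z = r = 11
y = -x - z = -(-20) - (11) = 9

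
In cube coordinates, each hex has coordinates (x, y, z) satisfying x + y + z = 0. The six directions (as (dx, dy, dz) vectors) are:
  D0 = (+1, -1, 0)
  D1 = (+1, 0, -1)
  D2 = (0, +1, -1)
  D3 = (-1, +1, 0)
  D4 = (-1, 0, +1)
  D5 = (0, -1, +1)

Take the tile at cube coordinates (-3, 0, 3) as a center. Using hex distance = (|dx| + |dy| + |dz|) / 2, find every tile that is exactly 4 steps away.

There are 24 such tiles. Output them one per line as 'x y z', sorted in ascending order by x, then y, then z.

Walk ring at distance 4 from (-3, 0, 3):
Start at center + D4*4 = (-7, 0, 7)
  hex 0: (-7, 0, 7)
  hex 1: (-6, -1, 7)
  hex 2: (-5, -2, 7)
  hex 3: (-4, -3, 7)
  hex 4: (-3, -4, 7)
  hex 5: (-2, -4, 6)
  hex 6: (-1, -4, 5)
  hex 7: (0, -4, 4)
  hex 8: (1, -4, 3)
  hex 9: (1, -3, 2)
  hex 10: (1, -2, 1)
  hex 11: (1, -1, 0)
  hex 12: (1, 0, -1)
  hex 13: (0, 1, -1)
  hex 14: (-1, 2, -1)
  hex 15: (-2, 3, -1)
  hex 16: (-3, 4, -1)
  hex 17: (-4, 4, 0)
  hex 18: (-5, 4, 1)
  hex 19: (-6, 4, 2)
  hex 20: (-7, 4, 3)
  hex 21: (-7, 3, 4)
  hex 22: (-7, 2, 5)
  hex 23: (-7, 1, 6)
Sorted: 24 hexes.

Answer: -7 0 7
-7 1 6
-7 2 5
-7 3 4
-7 4 3
-6 -1 7
-6 4 2
-5 -2 7
-5 4 1
-4 -3 7
-4 4 0
-3 -4 7
-3 4 -1
-2 -4 6
-2 3 -1
-1 -4 5
-1 2 -1
0 -4 4
0 1 -1
1 -4 3
1 -3 2
1 -2 1
1 -1 0
1 0 -1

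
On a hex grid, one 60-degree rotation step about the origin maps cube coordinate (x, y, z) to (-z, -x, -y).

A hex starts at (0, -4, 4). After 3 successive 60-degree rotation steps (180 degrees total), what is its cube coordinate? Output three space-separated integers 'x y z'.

Start: (0, -4, 4)
Step 1: (0, -4, 4) -> (-(4), -(0), -(-4)) = (-4, 0, 4)
Step 2: (-4, 0, 4) -> (-(4), -(-4), -(0)) = (-4, 4, 0)
Step 3: (-4, 4, 0) -> (-(0), -(-4), -(4)) = (0, 4, -4)

Answer: 0 4 -4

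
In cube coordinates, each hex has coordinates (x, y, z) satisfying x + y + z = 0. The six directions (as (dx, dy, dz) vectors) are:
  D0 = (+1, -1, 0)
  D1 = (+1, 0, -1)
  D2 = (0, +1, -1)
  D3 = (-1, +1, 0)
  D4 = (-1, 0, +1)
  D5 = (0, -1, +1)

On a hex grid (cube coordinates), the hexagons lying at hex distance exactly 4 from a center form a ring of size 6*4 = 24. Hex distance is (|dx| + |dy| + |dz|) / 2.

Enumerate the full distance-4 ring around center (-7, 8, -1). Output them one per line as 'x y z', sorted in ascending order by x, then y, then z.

Walk ring at distance 4 from (-7, 8, -1):
Start at center + D4*4 = (-11, 8, 3)
  hex 0: (-11, 8, 3)
  hex 1: (-10, 7, 3)
  hex 2: (-9, 6, 3)
  hex 3: (-8, 5, 3)
  hex 4: (-7, 4, 3)
  hex 5: (-6, 4, 2)
  hex 6: (-5, 4, 1)
  hex 7: (-4, 4, 0)
  hex 8: (-3, 4, -1)
  hex 9: (-3, 5, -2)
  hex 10: (-3, 6, -3)
  hex 11: (-3, 7, -4)
  hex 12: (-3, 8, -5)
  hex 13: (-4, 9, -5)
  hex 14: (-5, 10, -5)
  hex 15: (-6, 11, -5)
  hex 16: (-7, 12, -5)
  hex 17: (-8, 12, -4)
  hex 18: (-9, 12, -3)
  hex 19: (-10, 12, -2)
  hex 20: (-11, 12, -1)
  hex 21: (-11, 11, 0)
  hex 22: (-11, 10, 1)
  hex 23: (-11, 9, 2)
Sorted: 24 hexes.

Answer: -11 8 3
-11 9 2
-11 10 1
-11 11 0
-11 12 -1
-10 7 3
-10 12 -2
-9 6 3
-9 12 -3
-8 5 3
-8 12 -4
-7 4 3
-7 12 -5
-6 4 2
-6 11 -5
-5 4 1
-5 10 -5
-4 4 0
-4 9 -5
-3 4 -1
-3 5 -2
-3 6 -3
-3 7 -4
-3 8 -5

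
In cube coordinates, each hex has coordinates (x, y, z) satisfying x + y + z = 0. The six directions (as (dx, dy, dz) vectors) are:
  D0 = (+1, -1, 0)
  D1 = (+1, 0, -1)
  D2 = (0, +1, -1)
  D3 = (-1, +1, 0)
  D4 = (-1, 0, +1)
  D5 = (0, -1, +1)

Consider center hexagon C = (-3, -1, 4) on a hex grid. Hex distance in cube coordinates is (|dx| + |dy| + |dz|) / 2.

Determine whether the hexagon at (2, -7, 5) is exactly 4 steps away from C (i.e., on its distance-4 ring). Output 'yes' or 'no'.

Answer: no

Derivation:
|px - cx| = |2 - (-3)| = 5
|py - cy| = |-7 - (-1)| = 6
|pz - cz| = |5 - 4| = 1
distance = (5+6+1)/2 = 12/2 = 6
radius = 4; distance != radius -> no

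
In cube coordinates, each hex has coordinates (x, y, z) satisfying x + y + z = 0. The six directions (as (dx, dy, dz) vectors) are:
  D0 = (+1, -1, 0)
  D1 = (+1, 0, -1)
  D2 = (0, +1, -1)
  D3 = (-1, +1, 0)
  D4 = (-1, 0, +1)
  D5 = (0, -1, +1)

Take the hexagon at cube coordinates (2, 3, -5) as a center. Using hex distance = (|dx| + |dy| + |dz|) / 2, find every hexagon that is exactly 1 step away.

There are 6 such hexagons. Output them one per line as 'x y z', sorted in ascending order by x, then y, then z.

Answer: 1 3 -4
1 4 -5
2 2 -4
2 4 -6
3 2 -5
3 3 -6

Derivation:
Walk ring at distance 1 from (2, 3, -5):
Start at center + D4*1 = (1, 3, -4)
  hex 0: (1, 3, -4)
  hex 1: (2, 2, -4)
  hex 2: (3, 2, -5)
  hex 3: (3, 3, -6)
  hex 4: (2, 4, -6)
  hex 5: (1, 4, -5)
Sorted: 6 hexes.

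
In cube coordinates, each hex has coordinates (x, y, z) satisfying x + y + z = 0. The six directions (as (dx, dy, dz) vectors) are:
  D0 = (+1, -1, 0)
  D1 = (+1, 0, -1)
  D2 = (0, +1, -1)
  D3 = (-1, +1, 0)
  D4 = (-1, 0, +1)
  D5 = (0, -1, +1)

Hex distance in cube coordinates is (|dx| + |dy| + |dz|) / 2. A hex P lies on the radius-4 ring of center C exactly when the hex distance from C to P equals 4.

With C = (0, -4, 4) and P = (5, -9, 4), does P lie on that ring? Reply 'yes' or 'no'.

|px - cx| = |5 - 0| = 5
|py - cy| = |-9 - (-4)| = 5
|pz - cz| = |4 - 4| = 0
distance = (5+5+0)/2 = 10/2 = 5
radius = 4; distance != radius -> no

Answer: no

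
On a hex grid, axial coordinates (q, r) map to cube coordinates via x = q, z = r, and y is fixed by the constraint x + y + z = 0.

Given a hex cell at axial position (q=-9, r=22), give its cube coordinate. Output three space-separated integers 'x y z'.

Answer: -9 -13 22

Derivation:
x = q = -9
z = r = 22
y = -x - z = -(-9) - (22) = -13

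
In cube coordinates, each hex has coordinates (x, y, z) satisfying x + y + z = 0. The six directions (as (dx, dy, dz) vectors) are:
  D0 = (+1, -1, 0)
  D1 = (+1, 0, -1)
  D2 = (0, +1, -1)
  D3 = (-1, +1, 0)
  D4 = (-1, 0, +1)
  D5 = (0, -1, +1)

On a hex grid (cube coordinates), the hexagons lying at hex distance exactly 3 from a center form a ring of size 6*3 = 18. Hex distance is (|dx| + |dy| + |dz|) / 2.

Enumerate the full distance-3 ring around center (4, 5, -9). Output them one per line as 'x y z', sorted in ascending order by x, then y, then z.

Walk ring at distance 3 from (4, 5, -9):
Start at center + D4*3 = (1, 5, -6)
  hex 0: (1, 5, -6)
  hex 1: (2, 4, -6)
  hex 2: (3, 3, -6)
  hex 3: (4, 2, -6)
  hex 4: (5, 2, -7)
  hex 5: (6, 2, -8)
  hex 6: (7, 2, -9)
  hex 7: (7, 3, -10)
  hex 8: (7, 4, -11)
  hex 9: (7, 5, -12)
  hex 10: (6, 6, -12)
  hex 11: (5, 7, -12)
  hex 12: (4, 8, -12)
  hex 13: (3, 8, -11)
  hex 14: (2, 8, -10)
  hex 15: (1, 8, -9)
  hex 16: (1, 7, -8)
  hex 17: (1, 6, -7)
Sorted: 18 hexes.

Answer: 1 5 -6
1 6 -7
1 7 -8
1 8 -9
2 4 -6
2 8 -10
3 3 -6
3 8 -11
4 2 -6
4 8 -12
5 2 -7
5 7 -12
6 2 -8
6 6 -12
7 2 -9
7 3 -10
7 4 -11
7 5 -12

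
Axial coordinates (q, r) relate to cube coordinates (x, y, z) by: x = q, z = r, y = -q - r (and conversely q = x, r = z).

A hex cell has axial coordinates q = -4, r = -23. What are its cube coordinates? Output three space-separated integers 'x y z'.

Answer: -4 27 -23

Derivation:
x = q = -4
z = r = -23
y = -x - z = -(-4) - (-23) = 27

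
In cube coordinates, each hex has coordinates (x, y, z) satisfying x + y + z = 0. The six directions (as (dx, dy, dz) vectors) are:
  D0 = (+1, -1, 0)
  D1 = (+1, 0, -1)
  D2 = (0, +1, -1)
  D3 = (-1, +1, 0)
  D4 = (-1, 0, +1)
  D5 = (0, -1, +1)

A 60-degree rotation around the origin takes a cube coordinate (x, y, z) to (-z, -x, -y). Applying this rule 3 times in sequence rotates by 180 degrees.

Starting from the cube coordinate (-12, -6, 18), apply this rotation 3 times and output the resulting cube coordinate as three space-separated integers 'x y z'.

Answer: 12 6 -18

Derivation:
Start: (-12, -6, 18)
Step 1: (-12, -6, 18) -> (-(18), -(-12), -(-6)) = (-18, 12, 6)
Step 2: (-18, 12, 6) -> (-(6), -(-18), -(12)) = (-6, 18, -12)
Step 3: (-6, 18, -12) -> (-(-12), -(-6), -(18)) = (12, 6, -18)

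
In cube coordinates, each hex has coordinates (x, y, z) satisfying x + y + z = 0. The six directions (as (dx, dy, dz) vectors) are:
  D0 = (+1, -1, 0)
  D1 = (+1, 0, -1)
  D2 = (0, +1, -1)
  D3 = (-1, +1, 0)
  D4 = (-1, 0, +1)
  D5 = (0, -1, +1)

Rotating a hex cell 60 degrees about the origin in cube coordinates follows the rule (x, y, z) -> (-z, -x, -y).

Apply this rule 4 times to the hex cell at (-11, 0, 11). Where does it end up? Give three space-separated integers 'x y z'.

Answer: 11 -11 0

Derivation:
Start: (-11, 0, 11)
Step 1: (-11, 0, 11) -> (-(11), -(-11), -(0)) = (-11, 11, 0)
Step 2: (-11, 11, 0) -> (-(0), -(-11), -(11)) = (0, 11, -11)
Step 3: (0, 11, -11) -> (-(-11), -(0), -(11)) = (11, 0, -11)
Step 4: (11, 0, -11) -> (-(-11), -(11), -(0)) = (11, -11, 0)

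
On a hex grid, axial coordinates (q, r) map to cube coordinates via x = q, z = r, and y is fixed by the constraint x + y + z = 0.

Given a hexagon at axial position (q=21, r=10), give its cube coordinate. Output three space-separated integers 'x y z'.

Answer: 21 -31 10

Derivation:
x = q = 21
z = r = 10
y = -x - z = -(21) - (10) = -31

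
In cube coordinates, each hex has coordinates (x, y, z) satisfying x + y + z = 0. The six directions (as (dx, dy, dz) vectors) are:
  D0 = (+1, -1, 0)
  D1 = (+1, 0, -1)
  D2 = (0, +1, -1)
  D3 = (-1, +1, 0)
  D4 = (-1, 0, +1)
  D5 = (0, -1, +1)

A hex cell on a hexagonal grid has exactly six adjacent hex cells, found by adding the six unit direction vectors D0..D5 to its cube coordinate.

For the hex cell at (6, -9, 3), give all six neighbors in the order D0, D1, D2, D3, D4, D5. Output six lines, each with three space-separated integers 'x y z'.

Center: (6, -9, 3). Add each direction:
  D0: (6, -9, 3) + (1, -1, 0) = (7, -10, 3)
  D1: (6, -9, 3) + (1, 0, -1) = (7, -9, 2)
  D2: (6, -9, 3) + (0, 1, -1) = (6, -8, 2)
  D3: (6, -9, 3) + (-1, 1, 0) = (5, -8, 3)
  D4: (6, -9, 3) + (-1, 0, 1) = (5, -9, 4)
  D5: (6, -9, 3) + (0, -1, 1) = (6, -10, 4)

Answer: 7 -10 3
7 -9 2
6 -8 2
5 -8 3
5 -9 4
6 -10 4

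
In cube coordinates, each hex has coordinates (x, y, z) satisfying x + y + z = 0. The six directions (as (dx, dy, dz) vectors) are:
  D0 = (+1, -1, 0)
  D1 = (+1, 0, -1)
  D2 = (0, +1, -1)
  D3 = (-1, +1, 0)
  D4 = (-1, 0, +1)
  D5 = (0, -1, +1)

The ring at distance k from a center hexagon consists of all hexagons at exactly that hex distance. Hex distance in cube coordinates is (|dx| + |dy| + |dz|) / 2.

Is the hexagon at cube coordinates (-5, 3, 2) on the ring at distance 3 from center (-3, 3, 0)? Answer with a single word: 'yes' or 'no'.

Answer: no

Derivation:
|px - cx| = |-5 - (-3)| = 2
|py - cy| = |3 - 3| = 0
|pz - cz| = |2 - 0| = 2
distance = (2+0+2)/2 = 4/2 = 2
radius = 3; distance != radius -> no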